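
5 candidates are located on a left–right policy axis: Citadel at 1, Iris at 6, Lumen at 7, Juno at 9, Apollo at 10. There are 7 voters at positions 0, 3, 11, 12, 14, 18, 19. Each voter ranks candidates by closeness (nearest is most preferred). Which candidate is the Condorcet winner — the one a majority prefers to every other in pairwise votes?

Apollo

With single-peaked preferences on a line, the Condorcet winner is the candidate closest to the median voter.
The median voter (position 12) is closest to Apollo at 10.
Check: Apollo vs Lumen — voters closer to Apollo: 5 of 7.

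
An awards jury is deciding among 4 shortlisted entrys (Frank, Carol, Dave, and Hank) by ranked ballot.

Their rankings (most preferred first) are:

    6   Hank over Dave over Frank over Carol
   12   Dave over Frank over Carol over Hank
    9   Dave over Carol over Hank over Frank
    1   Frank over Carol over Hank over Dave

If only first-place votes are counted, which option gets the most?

Dave

First-place vote totals:
  Frank: 1
  Carol: 0
  Dave: 21
  Hank: 6
Dave has the most first-place votes.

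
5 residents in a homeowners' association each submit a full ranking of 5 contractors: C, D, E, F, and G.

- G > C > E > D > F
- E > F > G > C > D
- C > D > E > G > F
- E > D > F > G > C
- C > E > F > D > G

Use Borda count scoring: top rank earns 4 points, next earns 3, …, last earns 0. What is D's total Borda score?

8

Borda scores:
  C: 3 + 1 + 4 + 0 + 4 = 12
  D: 1 + 0 + 3 + 3 + 1 = 8
  E: 2 + 4 + 2 + 4 + 3 = 15
  F: 0 + 3 + 0 + 2 + 2 = 7
  G: 4 + 2 + 1 + 1 + 0 = 8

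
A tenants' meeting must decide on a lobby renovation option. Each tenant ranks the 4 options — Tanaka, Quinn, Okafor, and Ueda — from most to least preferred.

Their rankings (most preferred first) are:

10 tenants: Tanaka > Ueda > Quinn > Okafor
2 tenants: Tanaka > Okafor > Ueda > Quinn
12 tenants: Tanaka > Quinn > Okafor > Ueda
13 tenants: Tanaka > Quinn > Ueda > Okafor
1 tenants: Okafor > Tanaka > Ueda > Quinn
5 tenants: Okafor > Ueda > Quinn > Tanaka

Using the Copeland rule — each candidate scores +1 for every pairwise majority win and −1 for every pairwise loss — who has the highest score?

Tanaka

Pairwise results:
  Tanaka vs Quinn: Tanaka wins 38–5.
  Tanaka vs Okafor: Tanaka wins 37–6.
  Tanaka vs Ueda: Tanaka wins 38–5.
  Quinn vs Okafor: Quinn wins 35–8.
  Quinn vs Ueda: Quinn wins 25–18.
  Okafor vs Ueda: Ueda wins 23–20.
Copeland scores (wins − losses):
  Tanaka: 3 − 0 = 3
  Quinn: 2 − 1 = 1
  Okafor: 0 − 3 = -3
  Ueda: 1 − 2 = -1
Tanaka has the best Copeland score.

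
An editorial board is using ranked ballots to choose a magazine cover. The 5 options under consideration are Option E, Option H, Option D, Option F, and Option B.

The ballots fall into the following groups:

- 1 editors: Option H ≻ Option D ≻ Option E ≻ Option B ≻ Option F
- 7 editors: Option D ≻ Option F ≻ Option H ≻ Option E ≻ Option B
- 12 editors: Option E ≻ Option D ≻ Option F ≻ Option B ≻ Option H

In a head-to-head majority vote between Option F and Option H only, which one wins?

Ballots ranking Option F above Option H: 7+12 = 19.
Ballots ranking Option H above Option F: 1.
Option F wins the head-to-head, 19–1.

Option F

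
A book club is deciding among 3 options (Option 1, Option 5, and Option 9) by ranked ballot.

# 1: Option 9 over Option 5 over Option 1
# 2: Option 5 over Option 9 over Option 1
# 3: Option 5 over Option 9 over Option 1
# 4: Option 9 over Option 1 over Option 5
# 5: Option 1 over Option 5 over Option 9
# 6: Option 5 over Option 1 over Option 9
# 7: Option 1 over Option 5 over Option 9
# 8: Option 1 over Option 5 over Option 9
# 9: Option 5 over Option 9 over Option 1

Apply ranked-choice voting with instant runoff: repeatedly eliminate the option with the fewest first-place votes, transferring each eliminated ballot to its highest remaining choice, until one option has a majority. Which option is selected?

Round 1: Option 5 4, Option 1 3, Option 9 2. Option 9 has the fewest and is eliminated.
Round 2: Option 5 5, Option 1 4. Option 5 has a majority.

Option 5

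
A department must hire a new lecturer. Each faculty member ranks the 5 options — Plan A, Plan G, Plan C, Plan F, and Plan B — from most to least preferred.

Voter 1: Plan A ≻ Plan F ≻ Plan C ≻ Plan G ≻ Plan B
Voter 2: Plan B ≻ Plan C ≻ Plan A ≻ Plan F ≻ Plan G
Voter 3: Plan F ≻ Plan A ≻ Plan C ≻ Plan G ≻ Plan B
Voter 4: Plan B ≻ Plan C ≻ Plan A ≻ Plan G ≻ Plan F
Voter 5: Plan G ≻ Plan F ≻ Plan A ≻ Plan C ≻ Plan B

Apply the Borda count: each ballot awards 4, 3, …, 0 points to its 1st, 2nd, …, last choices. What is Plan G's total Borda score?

Borda scores:
  Plan A: 4 + 2 + 3 + 2 + 2 = 13
  Plan G: 1 + 0 + 1 + 1 + 4 = 7
  Plan C: 2 + 3 + 2 + 3 + 1 = 11
  Plan F: 3 + 1 + 4 + 0 + 3 = 11
  Plan B: 0 + 4 + 0 + 4 + 0 = 8

7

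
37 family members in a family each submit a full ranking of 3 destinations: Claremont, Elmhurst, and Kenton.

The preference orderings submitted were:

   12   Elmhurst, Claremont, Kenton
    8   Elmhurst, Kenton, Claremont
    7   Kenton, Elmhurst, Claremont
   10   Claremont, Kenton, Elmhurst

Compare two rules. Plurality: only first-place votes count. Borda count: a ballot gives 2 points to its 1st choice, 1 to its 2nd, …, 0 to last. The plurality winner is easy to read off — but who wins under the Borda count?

Elmhurst

Plurality first-place counts: Claremont 10, Elmhurst 20, Kenton 7 → Elmhurst.
Borda totals: Claremont 32, Elmhurst 47, Kenton 32 → Elmhurst.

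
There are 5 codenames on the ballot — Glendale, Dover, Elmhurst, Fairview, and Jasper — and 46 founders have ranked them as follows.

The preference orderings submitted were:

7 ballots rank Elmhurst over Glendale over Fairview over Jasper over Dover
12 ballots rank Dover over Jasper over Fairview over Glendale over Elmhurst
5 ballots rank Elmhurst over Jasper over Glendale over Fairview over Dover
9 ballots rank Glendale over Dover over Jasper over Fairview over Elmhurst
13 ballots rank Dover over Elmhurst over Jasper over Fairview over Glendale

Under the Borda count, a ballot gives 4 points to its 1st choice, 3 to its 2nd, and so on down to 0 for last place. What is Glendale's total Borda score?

79

Borda scores:
  Glendale: 7·3 + 12·1 + 5·2 + 9·4 + 13·0 = 79
  Dover: 7·0 + 12·4 + 5·0 + 9·3 + 13·4 = 127
  Elmhurst: 7·4 + 12·0 + 5·4 + 9·0 + 13·3 = 87
  Fairview: 7·2 + 12·2 + 5·1 + 9·1 + 13·1 = 65
  Jasper: 7·1 + 12·3 + 5·3 + 9·2 + 13·2 = 102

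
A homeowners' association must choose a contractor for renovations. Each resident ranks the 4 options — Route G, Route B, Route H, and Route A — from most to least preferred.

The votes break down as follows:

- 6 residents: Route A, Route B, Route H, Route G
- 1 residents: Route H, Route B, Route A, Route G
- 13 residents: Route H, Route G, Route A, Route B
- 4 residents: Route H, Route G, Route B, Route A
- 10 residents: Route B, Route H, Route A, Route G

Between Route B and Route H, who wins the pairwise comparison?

Route H

Ballots ranking Route B above Route H: 6+10 = 16.
Ballots ranking Route H above Route B: 1+13+4 = 18.
Route H wins the head-to-head, 18–16.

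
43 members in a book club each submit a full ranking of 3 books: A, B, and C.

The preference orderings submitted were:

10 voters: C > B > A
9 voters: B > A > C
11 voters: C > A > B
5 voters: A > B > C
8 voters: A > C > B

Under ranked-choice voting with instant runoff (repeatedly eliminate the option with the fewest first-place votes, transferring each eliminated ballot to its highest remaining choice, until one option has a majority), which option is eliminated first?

Round 1: C 21, A 13, B 9. B has the fewest and is eliminated.
Round 2: A 22, C 21. A has a majority.

B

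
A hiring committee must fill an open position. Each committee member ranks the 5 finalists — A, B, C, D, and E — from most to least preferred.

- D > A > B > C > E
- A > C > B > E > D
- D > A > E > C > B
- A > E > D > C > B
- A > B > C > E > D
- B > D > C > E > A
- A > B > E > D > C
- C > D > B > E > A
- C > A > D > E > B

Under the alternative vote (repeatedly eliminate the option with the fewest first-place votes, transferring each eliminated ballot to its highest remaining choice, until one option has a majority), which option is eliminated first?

Round 1: A 4, C 2, D 2, B 1, E 0. E has the fewest and is eliminated.
Round 2: A 4, C 2, D 2, B 1. B has the fewest and is eliminated.
Round 3: A 4, D 3, C 2. C has the fewest and is eliminated.
Round 4: A 5, D 4. A has a majority.

E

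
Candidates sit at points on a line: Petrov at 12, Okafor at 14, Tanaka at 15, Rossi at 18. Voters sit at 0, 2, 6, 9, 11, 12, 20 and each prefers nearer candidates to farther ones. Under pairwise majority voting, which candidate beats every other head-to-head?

Petrov

With single-peaked preferences on a line, the Condorcet winner is the candidate closest to the median voter.
The median voter (position 9) is closest to Petrov at 12.
Check: Petrov vs Tanaka — voters closer to Petrov: 6 of 7.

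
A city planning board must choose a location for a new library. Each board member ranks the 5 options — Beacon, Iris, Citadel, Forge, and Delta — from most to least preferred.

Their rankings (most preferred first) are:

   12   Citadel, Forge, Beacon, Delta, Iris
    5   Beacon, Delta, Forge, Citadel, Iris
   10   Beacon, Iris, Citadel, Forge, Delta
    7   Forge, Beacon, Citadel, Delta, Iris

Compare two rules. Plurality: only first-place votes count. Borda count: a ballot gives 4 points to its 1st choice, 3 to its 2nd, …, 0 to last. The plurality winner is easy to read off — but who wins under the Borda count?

Plurality first-place counts: Beacon 15, Iris 0, Citadel 12, Forge 7, Delta 0 → Beacon.
Borda totals: Beacon 105, Iris 30, Citadel 87, Forge 84, Delta 34 → Beacon.

Beacon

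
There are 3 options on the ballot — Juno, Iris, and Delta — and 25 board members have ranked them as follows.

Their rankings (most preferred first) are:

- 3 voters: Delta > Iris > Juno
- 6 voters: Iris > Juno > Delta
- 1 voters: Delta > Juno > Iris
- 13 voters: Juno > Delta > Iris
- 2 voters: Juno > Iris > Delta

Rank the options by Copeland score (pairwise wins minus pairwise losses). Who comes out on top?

Pairwise results:
  Juno vs Iris: Juno wins 16–9.
  Juno vs Delta: Juno wins 21–4.
  Iris vs Delta: Delta wins 17–8.
Copeland scores (wins − losses):
  Juno: 2 − 0 = 2
  Iris: 0 − 2 = -2
  Delta: 1 − 1 = 0
Juno has the best Copeland score.

Juno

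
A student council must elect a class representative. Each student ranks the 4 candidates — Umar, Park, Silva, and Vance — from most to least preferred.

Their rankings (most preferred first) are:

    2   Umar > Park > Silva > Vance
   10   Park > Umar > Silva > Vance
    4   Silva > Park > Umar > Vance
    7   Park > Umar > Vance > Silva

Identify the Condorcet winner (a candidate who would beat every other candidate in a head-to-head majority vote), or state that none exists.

Head-to-head results (23 voters total):
Umar vs Park: Park wins 21–2.
Umar vs Silva: Umar wins 19–4.
Umar vs Vance: Umar wins 23–0.
Park vs Silva: Park wins 19–4.
Park vs Vance: Park wins 23–0.
Silva vs Vance: Silva wins 16–7.
Park beats each rival — Umar (21–2), Silva (19–4), Vance (23–0) — so Park is the Condorcet winner.

Park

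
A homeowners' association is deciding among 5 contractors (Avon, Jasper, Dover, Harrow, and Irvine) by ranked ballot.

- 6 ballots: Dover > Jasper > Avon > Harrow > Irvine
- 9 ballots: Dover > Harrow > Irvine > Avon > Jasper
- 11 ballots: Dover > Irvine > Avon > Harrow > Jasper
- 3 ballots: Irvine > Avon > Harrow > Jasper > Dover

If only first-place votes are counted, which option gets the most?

Dover

First-place vote totals:
  Avon: 0
  Jasper: 0
  Dover: 26
  Harrow: 0
  Irvine: 3
Dover has the most first-place votes.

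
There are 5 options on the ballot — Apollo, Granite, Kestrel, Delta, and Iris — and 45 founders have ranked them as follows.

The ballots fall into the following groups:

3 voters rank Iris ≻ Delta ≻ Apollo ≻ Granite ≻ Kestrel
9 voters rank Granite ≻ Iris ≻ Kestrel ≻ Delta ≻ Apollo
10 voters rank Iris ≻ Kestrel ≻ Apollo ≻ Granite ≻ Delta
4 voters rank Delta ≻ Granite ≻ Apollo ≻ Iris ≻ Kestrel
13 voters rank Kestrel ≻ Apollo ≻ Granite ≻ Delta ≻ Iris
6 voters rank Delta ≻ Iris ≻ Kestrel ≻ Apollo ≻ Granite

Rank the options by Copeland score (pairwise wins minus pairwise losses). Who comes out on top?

Pairwise results:
  Apollo vs Granite: Apollo wins 32–13.
  Apollo vs Kestrel: Kestrel wins 38–7.
  Apollo vs Delta: Apollo wins 23–22.
  Apollo vs Iris: Iris wins 28–17.
  Granite vs Kestrel: Kestrel wins 29–16.
  Granite vs Delta: Granite wins 32–13.
  Granite vs Iris: Granite wins 26–19.
  Kestrel vs Delta: Kestrel wins 32–13.
  Kestrel vs Iris: Iris wins 32–13.
  Delta vs Iris: Delta wins 23–22.
Copeland scores (wins − losses):
  Apollo: 2 − 2 = 0
  Granite: 2 − 2 = 0
  Kestrel: 3 − 1 = 2
  Delta: 1 − 3 = -2
  Iris: 2 − 2 = 0
Kestrel has the best Copeland score.

Kestrel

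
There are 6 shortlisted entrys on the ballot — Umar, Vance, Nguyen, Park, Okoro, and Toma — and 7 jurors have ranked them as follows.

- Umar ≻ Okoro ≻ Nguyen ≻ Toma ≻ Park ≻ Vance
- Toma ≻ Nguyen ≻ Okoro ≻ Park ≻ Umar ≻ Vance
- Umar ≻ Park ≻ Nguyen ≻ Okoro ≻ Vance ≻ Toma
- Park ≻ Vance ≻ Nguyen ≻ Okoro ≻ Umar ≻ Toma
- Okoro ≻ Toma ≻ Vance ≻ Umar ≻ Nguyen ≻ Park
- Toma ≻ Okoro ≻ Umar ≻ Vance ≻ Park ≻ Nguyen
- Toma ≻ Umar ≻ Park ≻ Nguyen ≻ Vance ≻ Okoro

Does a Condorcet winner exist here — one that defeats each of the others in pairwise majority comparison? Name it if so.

Head-to-head results (7 voters total):
Umar vs Vance: Umar wins 5–2.
Umar vs Nguyen: Umar wins 5–2.
Umar vs Park: Umar wins 5–2.
Umar vs Okoro: Okoro wins 4–3.
Umar vs Toma: Toma wins 4–3.
Vance vs Nguyen: Nguyen wins 4–3.
Vance vs Park: Park wins 5–2.
Vance vs Okoro: Okoro wins 5–2.
Vance vs Toma: Toma wins 5–2.
Nguyen vs Park: Park wins 4–3.
Nguyen vs Okoro: Nguyen wins 4–3.
Nguyen vs Toma: Toma wins 4–3.
Park vs Okoro: Okoro wins 4–3.
Park vs Toma: Toma wins 5–2.
Okoro vs Toma: Okoro wins 4–3.
No candidate beats all others: Umar beats Nguyen beats Okoro beats Umar, a majority cycle.

No Condorcet winner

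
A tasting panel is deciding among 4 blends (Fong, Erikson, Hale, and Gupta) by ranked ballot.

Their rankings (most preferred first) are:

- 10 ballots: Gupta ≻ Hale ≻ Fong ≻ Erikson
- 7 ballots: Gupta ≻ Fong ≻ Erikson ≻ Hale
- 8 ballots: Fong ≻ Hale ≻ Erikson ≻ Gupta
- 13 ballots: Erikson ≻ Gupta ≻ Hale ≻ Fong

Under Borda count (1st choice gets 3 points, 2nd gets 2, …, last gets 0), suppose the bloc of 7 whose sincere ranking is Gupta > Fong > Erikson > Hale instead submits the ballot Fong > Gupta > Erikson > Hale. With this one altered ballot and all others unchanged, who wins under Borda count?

Borda totals with the altered ballot: Fong 55, Erikson 54, Hale 49, Gupta 70.
The winner is unchanged: still Gupta.

Gupta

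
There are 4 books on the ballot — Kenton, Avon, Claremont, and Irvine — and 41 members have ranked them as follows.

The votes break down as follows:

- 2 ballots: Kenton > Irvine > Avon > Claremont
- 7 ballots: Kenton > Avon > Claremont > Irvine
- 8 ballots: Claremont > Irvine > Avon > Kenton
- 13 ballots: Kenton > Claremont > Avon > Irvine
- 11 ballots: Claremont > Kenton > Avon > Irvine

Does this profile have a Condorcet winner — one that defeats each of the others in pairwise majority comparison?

Head-to-head results (41 voters total):
Kenton vs Avon: Kenton wins 33–8.
Kenton vs Claremont: Kenton wins 22–19.
Kenton vs Irvine: Kenton wins 33–8.
Avon vs Claremont: Claremont wins 32–9.
Avon vs Irvine: Avon wins 31–10.
Claremont vs Irvine: Claremont wins 39–2.
Kenton beats each rival — Avon (33–8), Claremont (22–19), Irvine (33–8) — so Kenton is the Condorcet winner.

Yes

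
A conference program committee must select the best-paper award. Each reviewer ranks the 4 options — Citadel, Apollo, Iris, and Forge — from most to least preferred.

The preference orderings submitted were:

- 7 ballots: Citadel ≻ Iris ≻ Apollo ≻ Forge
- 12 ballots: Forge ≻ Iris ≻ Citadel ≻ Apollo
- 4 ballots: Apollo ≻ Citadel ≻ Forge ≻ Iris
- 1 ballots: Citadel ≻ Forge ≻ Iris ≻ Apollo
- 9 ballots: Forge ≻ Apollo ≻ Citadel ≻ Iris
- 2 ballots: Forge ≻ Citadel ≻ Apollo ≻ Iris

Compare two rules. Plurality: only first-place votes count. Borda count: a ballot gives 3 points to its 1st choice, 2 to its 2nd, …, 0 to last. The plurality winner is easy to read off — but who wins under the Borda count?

Forge

Plurality first-place counts: Citadel 8, Apollo 4, Iris 0, Forge 23 → Forge.
Borda totals: Citadel 57, Apollo 39, Iris 39, Forge 75 → Forge.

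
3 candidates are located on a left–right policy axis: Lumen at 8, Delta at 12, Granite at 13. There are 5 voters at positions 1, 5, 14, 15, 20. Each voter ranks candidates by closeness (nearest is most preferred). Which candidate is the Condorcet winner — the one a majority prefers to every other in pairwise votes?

Granite

With single-peaked preferences on a line, the Condorcet winner is the candidate closest to the median voter.
The median voter (position 14) is closest to Granite at 13.
Check: Granite vs Delta — voters closer to Granite: 3 of 5.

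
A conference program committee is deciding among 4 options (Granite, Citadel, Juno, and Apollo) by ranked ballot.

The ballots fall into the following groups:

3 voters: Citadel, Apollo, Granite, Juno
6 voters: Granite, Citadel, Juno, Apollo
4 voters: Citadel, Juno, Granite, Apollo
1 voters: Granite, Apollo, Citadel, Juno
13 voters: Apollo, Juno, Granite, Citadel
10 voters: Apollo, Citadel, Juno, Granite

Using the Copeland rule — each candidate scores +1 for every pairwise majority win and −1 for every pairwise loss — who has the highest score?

Apollo

Pairwise results:
  Granite vs Citadel: Granite wins 20–17.
  Granite vs Juno: Juno wins 27–10.
  Granite vs Apollo: Apollo wins 26–11.
  Citadel vs Juno: Citadel wins 24–13.
  Citadel vs Apollo: Apollo wins 24–13.
  Juno vs Apollo: Apollo wins 27–10.
Copeland scores (wins − losses):
  Granite: 1 − 2 = -1
  Citadel: 1 − 2 = -1
  Juno: 1 − 2 = -1
  Apollo: 3 − 0 = 3
Apollo has the best Copeland score.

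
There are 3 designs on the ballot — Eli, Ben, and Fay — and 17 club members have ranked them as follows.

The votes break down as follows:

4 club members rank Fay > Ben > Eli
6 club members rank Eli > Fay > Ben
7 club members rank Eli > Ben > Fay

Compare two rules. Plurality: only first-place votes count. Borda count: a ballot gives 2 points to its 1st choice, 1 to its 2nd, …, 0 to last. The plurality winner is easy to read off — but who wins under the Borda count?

Eli

Plurality first-place counts: Eli 13, Ben 0, Fay 4 → Eli.
Borda totals: Eli 26, Ben 11, Fay 14 → Eli.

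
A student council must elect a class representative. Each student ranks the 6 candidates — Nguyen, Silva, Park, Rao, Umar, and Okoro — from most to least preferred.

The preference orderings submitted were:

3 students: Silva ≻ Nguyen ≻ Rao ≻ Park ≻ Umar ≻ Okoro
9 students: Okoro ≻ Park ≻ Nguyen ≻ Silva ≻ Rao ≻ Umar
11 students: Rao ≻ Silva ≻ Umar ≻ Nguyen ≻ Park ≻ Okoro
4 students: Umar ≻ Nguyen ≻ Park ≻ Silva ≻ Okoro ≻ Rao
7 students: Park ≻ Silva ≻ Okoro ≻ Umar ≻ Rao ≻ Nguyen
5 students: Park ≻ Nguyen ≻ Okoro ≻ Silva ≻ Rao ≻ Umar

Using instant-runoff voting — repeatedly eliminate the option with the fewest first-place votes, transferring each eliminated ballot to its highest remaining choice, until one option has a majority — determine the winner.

Park

Round 1: Park 12, Rao 11, Okoro 9, Umar 4, Silva 3, Nguyen 0. Nguyen has the fewest and is eliminated.
Round 2: Park 12, Rao 11, Okoro 9, Umar 4, Silva 3. Silva has the fewest and is eliminated.
Round 3: Rao 14, Park 12, Okoro 9, Umar 4. Umar has the fewest and is eliminated.
Round 4: Park 16, Rao 14, Okoro 9. Okoro has the fewest and is eliminated.
Round 5: Park 25, Rao 14. Park has a majority.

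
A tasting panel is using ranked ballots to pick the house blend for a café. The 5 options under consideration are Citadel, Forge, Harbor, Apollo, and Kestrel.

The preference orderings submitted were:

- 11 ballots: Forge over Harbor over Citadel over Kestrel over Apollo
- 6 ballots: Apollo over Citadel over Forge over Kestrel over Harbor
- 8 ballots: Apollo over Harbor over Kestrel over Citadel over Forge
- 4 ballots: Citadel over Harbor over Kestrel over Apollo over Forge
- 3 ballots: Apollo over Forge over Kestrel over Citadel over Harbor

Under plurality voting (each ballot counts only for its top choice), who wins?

Apollo

First-place vote totals:
  Citadel: 4
  Forge: 11
  Harbor: 0
  Apollo: 17
  Kestrel: 0
Apollo has the most first-place votes.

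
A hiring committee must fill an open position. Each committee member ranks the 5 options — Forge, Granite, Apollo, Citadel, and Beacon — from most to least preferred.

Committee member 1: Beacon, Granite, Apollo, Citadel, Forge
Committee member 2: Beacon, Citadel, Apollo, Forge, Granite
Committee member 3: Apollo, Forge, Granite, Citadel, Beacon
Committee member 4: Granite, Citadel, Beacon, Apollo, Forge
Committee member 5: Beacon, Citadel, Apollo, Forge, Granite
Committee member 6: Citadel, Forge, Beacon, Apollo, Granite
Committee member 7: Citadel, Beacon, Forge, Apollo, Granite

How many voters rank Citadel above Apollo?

Ballots ranking Citadel above Apollo: 5.
Ballots ranking Apollo above Citadel: 2.
So 5 of 7 voters prefer Citadel to Apollo.

5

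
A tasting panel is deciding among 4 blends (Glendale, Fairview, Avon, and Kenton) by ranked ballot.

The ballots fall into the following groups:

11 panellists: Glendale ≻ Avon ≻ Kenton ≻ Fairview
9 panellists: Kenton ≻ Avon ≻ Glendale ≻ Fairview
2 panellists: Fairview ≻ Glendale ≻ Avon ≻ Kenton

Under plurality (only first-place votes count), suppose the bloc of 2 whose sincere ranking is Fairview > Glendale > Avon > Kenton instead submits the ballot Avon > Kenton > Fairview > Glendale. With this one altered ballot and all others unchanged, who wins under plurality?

First-place totals with the altered ballot: Glendale 11, Fairview 0, Avon 2, Kenton 9.
The winner is unchanged: still Glendale.

Glendale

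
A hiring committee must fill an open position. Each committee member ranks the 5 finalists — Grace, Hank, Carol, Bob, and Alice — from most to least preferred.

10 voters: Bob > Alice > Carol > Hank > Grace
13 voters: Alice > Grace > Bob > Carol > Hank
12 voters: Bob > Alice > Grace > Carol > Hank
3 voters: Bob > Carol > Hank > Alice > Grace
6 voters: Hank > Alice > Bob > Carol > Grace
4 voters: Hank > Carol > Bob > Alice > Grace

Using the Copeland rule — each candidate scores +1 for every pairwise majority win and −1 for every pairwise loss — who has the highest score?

Bob

Pairwise results:
  Grace vs Hank: Grace wins 25–23.
  Grace vs Carol: Grace wins 25–23.
  Grace vs Bob: Bob wins 35–13.
  Grace vs Alice: Alice wins 48–0.
  Hank vs Carol: Carol wins 38–10.
  Hank vs Bob: Bob wins 38–10.
  Hank vs Alice: Alice wins 35–13.
  Carol vs Bob: Bob wins 44–4.
  Carol vs Alice: Alice wins 41–7.
  Bob vs Alice: Bob wins 29–19.
Copeland scores (wins − losses):
  Grace: 2 − 2 = 0
  Hank: 0 − 4 = -4
  Carol: 1 − 3 = -2
  Bob: 4 − 0 = 4
  Alice: 3 − 1 = 2
Bob has the best Copeland score.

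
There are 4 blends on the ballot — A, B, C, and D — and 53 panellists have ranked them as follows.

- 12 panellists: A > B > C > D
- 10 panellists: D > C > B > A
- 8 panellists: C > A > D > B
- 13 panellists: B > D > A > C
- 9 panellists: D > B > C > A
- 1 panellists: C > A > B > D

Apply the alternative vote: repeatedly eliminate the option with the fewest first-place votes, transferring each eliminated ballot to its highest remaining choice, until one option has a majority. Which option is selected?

D

Round 1: D 19, B 13, A 12, C 9. C has the fewest and is eliminated.
Round 2: A 21, D 19, B 13. B has the fewest and is eliminated.
Round 3: D 32, A 21. D has a majority.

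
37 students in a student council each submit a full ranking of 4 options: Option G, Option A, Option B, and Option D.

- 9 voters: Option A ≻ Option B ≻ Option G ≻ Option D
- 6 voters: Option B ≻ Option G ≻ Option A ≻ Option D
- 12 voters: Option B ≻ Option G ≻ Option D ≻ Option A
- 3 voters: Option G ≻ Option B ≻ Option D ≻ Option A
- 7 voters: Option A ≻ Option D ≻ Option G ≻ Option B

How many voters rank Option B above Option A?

21

Ballots ranking Option B above Option A: 6+12+3 = 21.
Ballots ranking Option A above Option B: 9+7 = 16.
So 21 of 37 voters prefer Option B to Option A.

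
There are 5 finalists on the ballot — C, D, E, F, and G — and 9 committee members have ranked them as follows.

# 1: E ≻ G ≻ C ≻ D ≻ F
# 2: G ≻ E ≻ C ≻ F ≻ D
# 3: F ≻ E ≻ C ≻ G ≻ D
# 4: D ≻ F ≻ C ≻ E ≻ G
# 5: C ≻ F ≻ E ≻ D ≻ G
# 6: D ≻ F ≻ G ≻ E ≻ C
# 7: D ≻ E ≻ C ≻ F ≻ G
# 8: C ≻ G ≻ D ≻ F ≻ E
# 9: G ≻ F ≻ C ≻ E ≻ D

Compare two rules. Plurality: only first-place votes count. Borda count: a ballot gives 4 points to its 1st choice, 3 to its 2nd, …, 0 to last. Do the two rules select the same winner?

No

Plurality first-place counts: C 2, D 3, E 1, F 1, G 2 → D.
Borda totals: C 20, D 16, E 18, F 19, G 17 → C.
The two rules disagree: plurality picks D, Borda picks C.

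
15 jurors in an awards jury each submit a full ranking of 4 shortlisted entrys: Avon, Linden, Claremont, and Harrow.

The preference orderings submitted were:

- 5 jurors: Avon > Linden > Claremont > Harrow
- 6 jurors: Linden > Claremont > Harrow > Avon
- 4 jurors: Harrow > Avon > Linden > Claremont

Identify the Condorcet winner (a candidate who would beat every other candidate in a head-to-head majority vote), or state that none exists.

Head-to-head results (15 voters total):
Avon vs Linden: Avon wins 9–6.
Avon vs Claremont: Avon wins 9–6.
Avon vs Harrow: Harrow wins 10–5.
Linden vs Claremont: Linden wins 15–0.
Linden vs Harrow: Linden wins 11–4.
Claremont vs Harrow: Claremont wins 11–4.
No candidate beats all others: Avon beats Linden beats Harrow beats Avon, a majority cycle.

No Condorcet winner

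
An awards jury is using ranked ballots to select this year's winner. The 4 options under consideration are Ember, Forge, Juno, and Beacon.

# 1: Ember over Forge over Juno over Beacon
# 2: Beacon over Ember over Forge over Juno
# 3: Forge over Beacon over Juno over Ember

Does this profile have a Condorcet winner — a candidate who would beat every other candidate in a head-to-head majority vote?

No

Head-to-head results (3 voters total):
Ember vs Forge: Ember wins 2–1.
Ember vs Juno: Ember wins 2–1.
Ember vs Beacon: Beacon wins 2–1.
Forge vs Juno: Forge wins 3–0.
Forge vs Beacon: Forge wins 2–1.
Juno vs Beacon: Beacon wins 2–1.
No candidate beats all others: Ember beats Forge beats Beacon beats Ember, a majority cycle.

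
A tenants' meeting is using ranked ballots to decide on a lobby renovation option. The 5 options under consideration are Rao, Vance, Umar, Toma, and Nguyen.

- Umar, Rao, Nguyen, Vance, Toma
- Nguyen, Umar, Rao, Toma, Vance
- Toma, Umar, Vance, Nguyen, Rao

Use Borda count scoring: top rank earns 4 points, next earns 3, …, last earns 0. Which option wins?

Umar

Borda scores:
  Rao: 3 + 2 + 0 = 5
  Vance: 1 + 0 + 2 = 3
  Umar: 4 + 3 + 3 = 10
  Toma: 0 + 1 + 4 = 5
  Nguyen: 2 + 4 + 1 = 7
Umar has the highest total.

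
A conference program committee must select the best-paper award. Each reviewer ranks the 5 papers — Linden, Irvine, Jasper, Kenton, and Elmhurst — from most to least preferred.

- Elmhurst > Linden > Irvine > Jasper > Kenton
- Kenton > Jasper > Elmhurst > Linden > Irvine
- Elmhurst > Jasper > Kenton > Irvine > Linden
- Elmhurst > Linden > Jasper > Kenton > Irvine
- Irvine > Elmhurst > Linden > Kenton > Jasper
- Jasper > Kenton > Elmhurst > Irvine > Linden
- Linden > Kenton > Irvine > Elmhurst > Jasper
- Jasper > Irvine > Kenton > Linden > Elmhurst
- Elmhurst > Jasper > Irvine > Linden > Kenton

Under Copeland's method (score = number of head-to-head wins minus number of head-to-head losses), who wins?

Elmhurst

Pairwise results:
  Linden vs Irvine: Irvine wins 5–4.
  Linden vs Jasper: Jasper wins 5–4.
  Linden vs Kenton: Linden wins 5–4.
  Linden vs Elmhurst: Elmhurst wins 7–2.
  Irvine vs Jasper: Jasper wins 6–3.
  Irvine vs Kenton: Kenton wins 5–4.
  Irvine vs Elmhurst: Elmhurst wins 6–3.
  Jasper vs Kenton: Jasper wins 6–3.
  Jasper vs Elmhurst: Elmhurst wins 6–3.
  Kenton vs Elmhurst: Elmhurst wins 5–4.
Copeland scores (wins − losses):
  Linden: 1 − 3 = -2
  Irvine: 1 − 3 = -2
  Jasper: 3 − 1 = 2
  Kenton: 1 − 3 = -2
  Elmhurst: 4 − 0 = 4
Elmhurst has the best Copeland score.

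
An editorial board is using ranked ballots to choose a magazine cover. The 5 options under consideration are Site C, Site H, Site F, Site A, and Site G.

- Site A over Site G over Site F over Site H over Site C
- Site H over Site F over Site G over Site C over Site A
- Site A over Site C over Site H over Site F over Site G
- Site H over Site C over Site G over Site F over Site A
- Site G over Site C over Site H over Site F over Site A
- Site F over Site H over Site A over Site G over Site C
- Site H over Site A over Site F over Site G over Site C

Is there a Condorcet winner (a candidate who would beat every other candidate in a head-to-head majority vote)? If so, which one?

Site H

Head-to-head results (7 voters total):
Site C vs Site H: Site H wins 5–2.
Site C vs Site F: Site F wins 4–3.
Site C vs Site A: Site A wins 4–3.
Site C vs Site G: Site G wins 5–2.
Site H vs Site F: Site H wins 5–2.
Site H vs Site A: Site H wins 5–2.
Site H vs Site G: Site H wins 5–2.
Site F vs Site A: Site F wins 4–3.
Site F vs Site G: Site F wins 4–3.
Site A vs Site G: Site A wins 4–3.
Site H beats each rival — Site C (5–2), Site F (5–2), Site A (5–2), Site G (5–2) — so Site H is the Condorcet winner.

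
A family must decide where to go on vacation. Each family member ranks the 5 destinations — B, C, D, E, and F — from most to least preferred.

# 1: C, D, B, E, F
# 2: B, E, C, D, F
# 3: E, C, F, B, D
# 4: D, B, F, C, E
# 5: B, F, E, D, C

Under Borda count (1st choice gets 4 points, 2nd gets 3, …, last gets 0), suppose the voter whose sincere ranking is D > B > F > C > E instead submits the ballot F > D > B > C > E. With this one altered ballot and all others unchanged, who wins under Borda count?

B

Borda totals with the altered ballot: B 13, C 10, D 8, E 10, F 9.
The winner is unchanged: still B.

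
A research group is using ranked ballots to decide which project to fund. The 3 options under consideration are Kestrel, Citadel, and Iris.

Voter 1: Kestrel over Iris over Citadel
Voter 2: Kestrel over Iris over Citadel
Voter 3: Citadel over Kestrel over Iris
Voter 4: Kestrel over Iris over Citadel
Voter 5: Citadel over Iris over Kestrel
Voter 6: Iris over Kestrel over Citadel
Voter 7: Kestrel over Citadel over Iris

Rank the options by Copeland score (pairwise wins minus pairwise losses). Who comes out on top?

Pairwise results:
  Kestrel vs Citadel: Kestrel wins 5–2.
  Kestrel vs Iris: Kestrel wins 5–2.
  Citadel vs Iris: Iris wins 4–3.
Copeland scores (wins − losses):
  Kestrel: 2 − 0 = 2
  Citadel: 0 − 2 = -2
  Iris: 1 − 1 = 0
Kestrel has the best Copeland score.

Kestrel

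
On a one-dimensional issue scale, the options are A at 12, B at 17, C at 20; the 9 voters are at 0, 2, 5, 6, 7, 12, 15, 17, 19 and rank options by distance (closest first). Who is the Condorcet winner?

A

With single-peaked preferences on a line, the Condorcet winner is the candidate closest to the median voter.
The median voter (position 7) is closest to A at 12.
Check: A vs C — voters closer to A: 7 of 9.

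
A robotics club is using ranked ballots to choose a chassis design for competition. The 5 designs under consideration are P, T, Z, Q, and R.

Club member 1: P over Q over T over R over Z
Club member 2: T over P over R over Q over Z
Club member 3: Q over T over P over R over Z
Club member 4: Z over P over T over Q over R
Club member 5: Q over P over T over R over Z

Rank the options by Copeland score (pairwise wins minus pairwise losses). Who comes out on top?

P

Pairwise results:
  P vs T: P wins 3–2.
  P vs Z: P wins 4–1.
  P vs Q: P wins 3–2.
  P vs R: P wins 5–0.
  T vs Z: T wins 4–1.
  T vs Q: Q wins 3–2.
  T vs R: T wins 5–0.
  Z vs Q: Q wins 4–1.
  Z vs R: R wins 4–1.
  Q vs R: Q wins 4–1.
Copeland scores (wins − losses):
  P: 4 − 0 = 4
  T: 2 − 2 = 0
  Z: 0 − 4 = -4
  Q: 3 − 1 = 2
  R: 1 − 3 = -2
P has the best Copeland score.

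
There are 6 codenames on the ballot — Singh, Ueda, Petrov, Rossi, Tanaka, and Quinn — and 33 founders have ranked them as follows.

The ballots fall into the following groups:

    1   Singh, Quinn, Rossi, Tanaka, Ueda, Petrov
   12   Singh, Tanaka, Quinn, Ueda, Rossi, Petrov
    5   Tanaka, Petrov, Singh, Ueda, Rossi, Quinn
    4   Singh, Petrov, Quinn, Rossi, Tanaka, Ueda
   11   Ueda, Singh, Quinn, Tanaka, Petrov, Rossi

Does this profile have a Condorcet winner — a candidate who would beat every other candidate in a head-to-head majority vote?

Head-to-head results (33 voters total):
Singh vs Ueda: Singh wins 22–11.
Singh vs Petrov: Singh wins 28–5.
Singh vs Rossi: Singh wins 33–0.
Singh vs Tanaka: Singh wins 28–5.
Singh vs Quinn: Singh wins 33–0.
Ueda vs Petrov: Ueda wins 24–9.
Ueda vs Rossi: Ueda wins 28–5.
Ueda vs Tanaka: Tanaka wins 22–11.
Ueda vs Quinn: Quinn wins 17–16.
Petrov vs Rossi: Petrov wins 20–13.
Petrov vs Tanaka: Tanaka wins 29–4.
Petrov vs Quinn: Quinn wins 24–9.
Rossi vs Tanaka: Tanaka wins 28–5.
Rossi vs Quinn: Quinn wins 28–5.
Tanaka vs Quinn: Tanaka wins 17–16.
Singh beats each rival — Ueda (22–11), Petrov (28–5), Rossi (33–0), Tanaka (28–5), Quinn (33–0) — so Singh is the Condorcet winner.

Yes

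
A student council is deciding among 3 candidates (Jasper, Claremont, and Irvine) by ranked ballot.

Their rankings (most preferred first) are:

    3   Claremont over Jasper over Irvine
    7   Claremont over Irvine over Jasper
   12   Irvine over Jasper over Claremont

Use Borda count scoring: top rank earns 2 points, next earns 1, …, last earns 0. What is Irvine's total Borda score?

31

Borda scores:
  Jasper: 3·1 + 7·0 + 12·1 = 15
  Claremont: 3·2 + 7·2 + 12·0 = 20
  Irvine: 3·0 + 7·1 + 12·2 = 31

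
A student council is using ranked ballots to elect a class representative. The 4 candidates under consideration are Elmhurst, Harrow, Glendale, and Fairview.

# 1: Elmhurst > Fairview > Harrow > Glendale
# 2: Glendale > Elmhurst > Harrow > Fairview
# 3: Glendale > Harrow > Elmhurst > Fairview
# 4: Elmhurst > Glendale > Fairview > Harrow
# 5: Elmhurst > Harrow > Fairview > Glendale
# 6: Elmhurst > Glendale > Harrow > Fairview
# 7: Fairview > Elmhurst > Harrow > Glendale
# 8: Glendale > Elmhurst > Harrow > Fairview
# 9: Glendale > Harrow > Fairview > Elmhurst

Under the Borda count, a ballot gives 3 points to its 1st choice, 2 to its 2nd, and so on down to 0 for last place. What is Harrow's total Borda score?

11

Borda scores:
  Elmhurst: 3 + 2 + 1 + 3 + 3 + 3 + 2 + 2 + 0 = 19
  Harrow: 1 + 1 + 2 + 0 + 2 + 1 + 1 + 1 + 2 = 11
  Glendale: 0 + 3 + 3 + 2 + 0 + 2 + 0 + 3 + 3 = 16
  Fairview: 2 + 0 + 0 + 1 + 1 + 0 + 3 + 0 + 1 = 8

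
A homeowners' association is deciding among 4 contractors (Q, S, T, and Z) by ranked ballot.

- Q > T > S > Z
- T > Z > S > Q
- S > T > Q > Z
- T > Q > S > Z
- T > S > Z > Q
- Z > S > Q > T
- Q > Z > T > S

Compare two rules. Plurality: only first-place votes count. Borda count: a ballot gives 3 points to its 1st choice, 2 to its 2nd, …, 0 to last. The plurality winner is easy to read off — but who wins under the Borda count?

T

Plurality first-place counts: Q 2, S 1, T 3, Z 1 → T.
Borda totals: Q 10, S 10, T 14, Z 8 → T.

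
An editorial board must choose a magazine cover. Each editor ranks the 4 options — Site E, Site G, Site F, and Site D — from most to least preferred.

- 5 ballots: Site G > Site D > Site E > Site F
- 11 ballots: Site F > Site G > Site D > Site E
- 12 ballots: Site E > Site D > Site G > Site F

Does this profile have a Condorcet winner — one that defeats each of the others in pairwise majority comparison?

Yes

Head-to-head results (28 voters total):
Site E vs Site G: Site G wins 16–12.
Site E vs Site F: Site E wins 17–11.
Site E vs Site D: Site D wins 16–12.
Site G vs Site F: Site G wins 17–11.
Site G vs Site D: Site G wins 16–12.
Site F vs Site D: Site D wins 17–11.
Site G beats each rival — Site E (16–12), Site F (17–11), Site D (16–12) — so Site G is the Condorcet winner.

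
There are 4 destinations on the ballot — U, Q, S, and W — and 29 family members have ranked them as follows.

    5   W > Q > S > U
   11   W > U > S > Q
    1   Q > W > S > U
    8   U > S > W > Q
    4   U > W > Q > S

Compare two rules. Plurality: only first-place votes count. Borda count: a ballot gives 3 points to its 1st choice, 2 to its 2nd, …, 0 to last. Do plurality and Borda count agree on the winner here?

Plurality first-place counts: U 12, Q 1, S 0, W 16 → W.
Borda totals: U 58, Q 17, S 33, W 66 → W.
The two rules agree on W.

Yes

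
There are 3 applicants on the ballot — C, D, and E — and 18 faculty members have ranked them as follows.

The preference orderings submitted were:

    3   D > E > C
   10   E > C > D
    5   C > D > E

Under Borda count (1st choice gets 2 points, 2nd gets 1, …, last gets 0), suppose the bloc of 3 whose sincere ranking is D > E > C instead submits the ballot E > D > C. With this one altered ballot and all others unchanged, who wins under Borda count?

Borda totals with the altered ballot: C 20, D 8, E 26.
The winner is unchanged: still E.

E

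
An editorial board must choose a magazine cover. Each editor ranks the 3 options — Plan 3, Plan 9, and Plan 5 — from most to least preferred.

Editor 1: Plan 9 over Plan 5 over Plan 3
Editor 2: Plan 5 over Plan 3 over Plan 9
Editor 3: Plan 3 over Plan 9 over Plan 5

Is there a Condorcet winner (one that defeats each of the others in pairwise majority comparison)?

No

Head-to-head results (3 voters total):
Plan 3 vs Plan 9: Plan 3 wins 2–1.
Plan 3 vs Plan 5: Plan 5 wins 2–1.
Plan 9 vs Plan 5: Plan 9 wins 2–1.
No candidate beats all others: Plan 3 beats Plan 9 beats Plan 5 beats Plan 3, a majority cycle.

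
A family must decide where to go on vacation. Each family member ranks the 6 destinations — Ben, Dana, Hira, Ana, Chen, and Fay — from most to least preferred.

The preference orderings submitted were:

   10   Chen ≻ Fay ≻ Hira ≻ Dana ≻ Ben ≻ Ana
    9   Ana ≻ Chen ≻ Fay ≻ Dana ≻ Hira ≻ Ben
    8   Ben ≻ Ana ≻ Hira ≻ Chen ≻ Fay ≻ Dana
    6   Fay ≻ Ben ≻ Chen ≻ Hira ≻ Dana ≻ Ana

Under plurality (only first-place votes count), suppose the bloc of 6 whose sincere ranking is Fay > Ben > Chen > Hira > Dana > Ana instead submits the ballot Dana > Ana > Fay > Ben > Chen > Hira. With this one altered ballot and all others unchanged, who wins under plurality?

First-place totals with the altered ballot: Ben 8, Dana 6, Hira 0, Ana 9, Chen 10, Fay 0.
The winner is unchanged: still Chen.

Chen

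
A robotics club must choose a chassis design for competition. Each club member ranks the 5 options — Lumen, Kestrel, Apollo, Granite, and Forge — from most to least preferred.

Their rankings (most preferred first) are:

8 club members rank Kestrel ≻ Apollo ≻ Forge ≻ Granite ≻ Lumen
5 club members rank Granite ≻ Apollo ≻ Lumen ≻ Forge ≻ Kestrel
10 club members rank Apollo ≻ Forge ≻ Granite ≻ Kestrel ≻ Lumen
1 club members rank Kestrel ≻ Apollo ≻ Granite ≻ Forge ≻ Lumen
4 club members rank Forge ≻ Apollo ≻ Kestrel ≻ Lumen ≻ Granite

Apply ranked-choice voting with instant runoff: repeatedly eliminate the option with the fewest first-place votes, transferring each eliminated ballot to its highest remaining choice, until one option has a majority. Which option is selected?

Apollo

Round 1: Apollo 10, Kestrel 9, Granite 5, Forge 4, Lumen 0. Lumen has the fewest and is eliminated.
Round 2: Apollo 10, Kestrel 9, Granite 5, Forge 4. Forge has the fewest and is eliminated.
Round 3: Apollo 14, Kestrel 9, Granite 5. Granite has the fewest and is eliminated.
Round 4: Apollo 19, Kestrel 9. Apollo has a majority.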